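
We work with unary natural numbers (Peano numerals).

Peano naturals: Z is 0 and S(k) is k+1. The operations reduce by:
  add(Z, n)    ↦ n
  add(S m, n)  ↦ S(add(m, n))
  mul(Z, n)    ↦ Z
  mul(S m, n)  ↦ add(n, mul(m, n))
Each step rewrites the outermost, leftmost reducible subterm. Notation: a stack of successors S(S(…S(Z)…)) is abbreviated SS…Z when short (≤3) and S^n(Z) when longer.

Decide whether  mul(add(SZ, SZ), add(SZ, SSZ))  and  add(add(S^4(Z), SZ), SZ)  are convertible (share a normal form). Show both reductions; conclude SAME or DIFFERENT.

Term A:
  start: mul(add(SZ, SZ), add(SZ, SSZ))
  step 1: mul(S(add(Z, SZ)), add(SZ, SSZ))
  step 2: add(add(SZ, SSZ), mul(add(Z, SZ), add(SZ, SSZ)))
  step 3: add(S(add(Z, SSZ)), mul(add(Z, SZ), add(SZ, SSZ)))
  step 4: S(add(add(Z, SSZ), mul(add(Z, SZ), add(SZ, SSZ))))
  step 5: S(add(SSZ, mul(add(Z, SZ), add(SZ, SSZ))))
  step 6: S(S(add(SZ, mul(add(Z, SZ), add(SZ, SSZ)))))
  step 7: S(S(S(add(Z, mul(add(Z, SZ), add(SZ, SSZ))))))
  step 8: S(S(S(mul(add(Z, SZ), add(SZ, SSZ)))))
  step 9: S(S(S(mul(SZ, add(SZ, SSZ)))))
  step 10: S(S(S(add(add(SZ, SSZ), mul(Z, add(SZ, SSZ))))))
  step 11: S(S(S(add(S(add(Z, SSZ)), mul(Z, add(SZ, SSZ))))))
  step 12: S(S(S(S(add(add(Z, SSZ), mul(Z, add(SZ, SSZ)))))))
  step 13: S(S(S(S(add(SSZ, mul(Z, add(SZ, SSZ)))))))
  step 14: S(S(S(S(S(add(SZ, mul(Z, add(SZ, SSZ))))))))
  step 15: S(S(S(S(S(S(add(Z, mul(Z, add(SZ, SSZ)))))))))
  step 16: S(S(S(S(S(S(mul(Z, add(SZ, SSZ))))))))
  step 17: S^6(Z)

Term B:
  start: add(add(S^4(Z), SZ), SZ)
  step 1: add(S(add(SSSZ, SZ)), SZ)
  step 2: S(add(add(SSSZ, SZ), SZ))
  step 3: S(add(S(add(SSZ, SZ)), SZ))
  step 4: S(S(add(add(SSZ, SZ), SZ)))
  step 5: S(S(add(S(add(SZ, SZ)), SZ)))
  step 6: S(S(S(add(add(SZ, SZ), SZ))))
  step 7: S(S(S(add(S(add(Z, SZ)), SZ))))
  step 8: S(S(S(S(add(add(Z, SZ), SZ)))))
  step 9: S(S(S(S(add(SZ, SZ)))))
  step 10: S(S(S(S(S(add(Z, SZ))))))
  step 11: S^6(Z)

Answer: SAME — A ⇓ S^6(Z), B ⇓ S^6(Z)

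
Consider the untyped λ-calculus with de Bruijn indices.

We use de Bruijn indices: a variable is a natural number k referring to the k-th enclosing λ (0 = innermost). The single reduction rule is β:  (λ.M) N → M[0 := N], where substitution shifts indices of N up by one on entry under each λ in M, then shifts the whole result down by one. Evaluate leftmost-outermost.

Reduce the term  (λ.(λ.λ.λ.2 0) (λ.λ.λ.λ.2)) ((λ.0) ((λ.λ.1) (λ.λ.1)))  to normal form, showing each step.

Answer: normal form = λ.λ.λ.λ.λ.2  (in 3 steps)

Reduction:
  start: (λ.(λ.λ.λ.2 0) (λ.λ.λ.λ.2)) ((λ.0) ((λ.λ.1) (λ.λ.1)))
  [1] (λ.λ.λ.2 0) (λ.λ.λ.λ.2)
  [2] λ.λ.(λ.λ.λ.λ.2) 0
  [3] λ.λ.λ.λ.λ.2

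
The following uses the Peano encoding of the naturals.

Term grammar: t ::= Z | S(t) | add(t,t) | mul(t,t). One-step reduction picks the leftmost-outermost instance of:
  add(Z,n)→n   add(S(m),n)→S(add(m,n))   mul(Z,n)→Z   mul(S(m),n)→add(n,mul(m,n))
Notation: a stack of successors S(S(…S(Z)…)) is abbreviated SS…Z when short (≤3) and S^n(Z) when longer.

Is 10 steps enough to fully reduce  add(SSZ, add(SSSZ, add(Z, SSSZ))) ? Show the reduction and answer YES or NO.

Answer: YES — reaches normal form S^8(Z) in 8 ≤ 10 steps

Reduction:
  start: add(SSZ, add(SSSZ, add(Z, SSSZ)))
  [1] S(add(SZ, add(SSSZ, add(Z, SSSZ))))
  [2] S(S(add(Z, add(SSSZ, add(Z, SSSZ)))))
  [3] S(S(add(SSSZ, add(Z, SSSZ))))
  [4] S(S(S(add(SSZ, add(Z, SSSZ)))))
  [5] S(S(S(S(add(SZ, add(Z, SSSZ))))))
  [6] S(S(S(S(S(add(Z, add(Z, SSSZ)))))))
  [7] S(S(S(S(S(add(Z, SSSZ))))))
  [8] S^8(Z)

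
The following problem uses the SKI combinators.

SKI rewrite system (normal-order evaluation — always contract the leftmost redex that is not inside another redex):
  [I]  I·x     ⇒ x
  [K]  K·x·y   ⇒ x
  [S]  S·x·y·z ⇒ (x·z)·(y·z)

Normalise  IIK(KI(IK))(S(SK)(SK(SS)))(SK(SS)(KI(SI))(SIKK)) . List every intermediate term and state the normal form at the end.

Answer: normal form = K(KK)  (in 11 steps)

Working:
  start: IIK(KI(IK))(S(SK)(SK(SS)))(SK(SS)(KI(SI))(SIKK))
  [1] IK(KI(IK))(S(SK)(SK(SS)))(SK(SS)(KI(SI))(SIKK))
  [2] K(KI(IK))(S(SK)(SK(SS)))(SK(SS)(KI(SI))(SIKK))
  [3] KI(IK)(SK(SS)(KI(SI))(SIKK))
  [4] I(SK(SS)(KI(SI))(SIKK))
  [5] SK(SS)(KI(SI))(SIKK)
  [6] K(KI(SI))(SS(KI(SI)))(SIKK)
  [7] KI(SI)(SIKK)
  [8] I(SIKK)
  [9] SIKK
  [10] IK(KK)
  [11] K(KK)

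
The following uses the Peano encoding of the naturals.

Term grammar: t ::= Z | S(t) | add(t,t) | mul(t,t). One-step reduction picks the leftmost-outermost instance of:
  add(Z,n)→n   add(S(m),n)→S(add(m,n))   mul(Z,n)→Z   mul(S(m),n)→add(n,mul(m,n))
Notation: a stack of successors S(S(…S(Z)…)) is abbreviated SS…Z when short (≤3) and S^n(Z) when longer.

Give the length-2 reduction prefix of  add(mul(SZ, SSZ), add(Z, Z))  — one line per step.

Answer: after 2 steps: add(S(add(SZ, mul(Z, SSZ))), add(Z, Z))

Working:
  start: add(mul(SZ, SSZ), add(Z, Z))
  [1] add(add(SSZ, mul(Z, SSZ)), add(Z, Z))
  [2] add(S(add(SZ, mul(Z, SSZ))), add(Z, Z))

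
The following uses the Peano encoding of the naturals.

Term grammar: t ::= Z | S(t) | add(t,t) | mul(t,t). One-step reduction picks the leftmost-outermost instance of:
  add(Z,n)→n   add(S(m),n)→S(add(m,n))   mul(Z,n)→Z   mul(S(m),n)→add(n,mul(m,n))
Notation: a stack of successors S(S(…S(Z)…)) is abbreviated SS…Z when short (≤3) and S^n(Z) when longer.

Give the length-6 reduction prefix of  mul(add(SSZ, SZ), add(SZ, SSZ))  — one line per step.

Answer: after 6 steps: S(S(add(SZ, mul(add(SZ, SZ), add(SZ, SSZ)))))

Reduction:
  start: mul(add(SSZ, SZ), add(SZ, SSZ))
  →1  mul(S(add(SZ, SZ)), add(SZ, SSZ))
  →2  add(add(SZ, SSZ), mul(add(SZ, SZ), add(SZ, SSZ)))
  →3  add(S(add(Z, SSZ)), mul(add(SZ, SZ), add(SZ, SSZ)))
  →4  S(add(add(Z, SSZ), mul(add(SZ, SZ), add(SZ, SSZ))))
  →5  S(add(SSZ, mul(add(SZ, SZ), add(SZ, SSZ))))
  →6  S(S(add(SZ, mul(add(SZ, SZ), add(SZ, SSZ)))))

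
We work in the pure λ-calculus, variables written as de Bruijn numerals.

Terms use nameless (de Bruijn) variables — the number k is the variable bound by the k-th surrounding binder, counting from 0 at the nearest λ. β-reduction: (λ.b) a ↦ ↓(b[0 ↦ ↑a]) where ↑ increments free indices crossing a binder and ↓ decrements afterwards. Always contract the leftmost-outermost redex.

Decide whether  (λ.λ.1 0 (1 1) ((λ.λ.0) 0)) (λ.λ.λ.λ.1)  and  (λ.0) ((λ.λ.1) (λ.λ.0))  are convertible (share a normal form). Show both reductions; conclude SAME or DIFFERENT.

Answer: SAME — A ⇓ λ.λ.λ.0, B ⇓ λ.λ.λ.0

Derivation:
Term A:
  start: (λ.λ.1 0 (1 1) ((λ.λ.0) 0)) (λ.λ.λ.λ.1)
  →1  λ.(λ.λ.λ.λ.1) 0 ((λ.λ.λ.λ.1) (λ.λ.λ.λ.1)) ((λ.λ.0) 0)
  →2  λ.(λ.λ.λ.1) ((λ.λ.λ.λ.1) (λ.λ.λ.λ.1)) ((λ.λ.0) 0)
  →3  λ.(λ.λ.1) ((λ.λ.0) 0)
  →4  λ.λ.(λ.λ.0) 1
  →5  λ.λ.λ.0

Term B:
  start: (λ.0) ((λ.λ.1) (λ.λ.0))
  →1  (λ.λ.1) (λ.λ.0)
  →2  λ.λ.λ.0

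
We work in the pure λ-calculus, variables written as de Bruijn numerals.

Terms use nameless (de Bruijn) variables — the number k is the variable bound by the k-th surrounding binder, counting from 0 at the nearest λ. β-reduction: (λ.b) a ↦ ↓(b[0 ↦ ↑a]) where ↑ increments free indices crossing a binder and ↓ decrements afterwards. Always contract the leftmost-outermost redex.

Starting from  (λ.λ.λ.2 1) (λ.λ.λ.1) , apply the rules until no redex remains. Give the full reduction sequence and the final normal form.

Answer: normal form = λ.λ.λ.λ.1  (in 2 steps)

Working:
  start: (λ.λ.λ.2 1) (λ.λ.λ.1)
  [1] λ.λ.(λ.λ.λ.1) 1
  [2] λ.λ.λ.λ.1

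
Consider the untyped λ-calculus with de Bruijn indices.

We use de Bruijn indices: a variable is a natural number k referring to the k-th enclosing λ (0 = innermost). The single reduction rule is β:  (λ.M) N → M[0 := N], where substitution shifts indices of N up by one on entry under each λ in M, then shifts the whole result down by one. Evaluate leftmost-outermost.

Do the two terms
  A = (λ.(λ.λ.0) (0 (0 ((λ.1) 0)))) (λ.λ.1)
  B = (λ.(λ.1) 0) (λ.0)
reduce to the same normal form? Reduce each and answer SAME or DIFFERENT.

Term A:
  start: (λ.(λ.λ.0) (0 (0 ((λ.1) 0)))) (λ.λ.1)
  step 1: (λ.λ.0) ((λ.λ.1) ((λ.λ.1) ((λ.λ.λ.1) (λ.λ.1))))
  step 2: λ.0

Term B:
  start: (λ.(λ.1) 0) (λ.0)
  step 1: (λ.λ.0) (λ.0)
  step 2: λ.0

Answer: SAME — A ⇓ λ.0, B ⇓ λ.0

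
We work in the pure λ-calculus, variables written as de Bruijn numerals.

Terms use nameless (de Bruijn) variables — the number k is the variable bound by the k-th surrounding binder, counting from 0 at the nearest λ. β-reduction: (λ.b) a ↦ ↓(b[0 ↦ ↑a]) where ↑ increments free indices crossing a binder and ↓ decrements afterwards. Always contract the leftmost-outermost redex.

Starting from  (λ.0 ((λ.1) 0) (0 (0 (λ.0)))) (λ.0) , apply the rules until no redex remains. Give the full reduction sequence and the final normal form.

Answer: normal form = λ.0  (in 6 steps)

Working:
  start: (λ.0 ((λ.1) 0) (0 (0 (λ.0)))) (λ.0)
  →1  (λ.0) ((λ.λ.0) (λ.0)) ((λ.0) ((λ.0) (λ.0)))
  →2  (λ.λ.0) (λ.0) ((λ.0) ((λ.0) (λ.0)))
  →3  (λ.0) ((λ.0) ((λ.0) (λ.0)))
  →4  (λ.0) ((λ.0) (λ.0))
  →5  (λ.0) (λ.0)
  →6  λ.0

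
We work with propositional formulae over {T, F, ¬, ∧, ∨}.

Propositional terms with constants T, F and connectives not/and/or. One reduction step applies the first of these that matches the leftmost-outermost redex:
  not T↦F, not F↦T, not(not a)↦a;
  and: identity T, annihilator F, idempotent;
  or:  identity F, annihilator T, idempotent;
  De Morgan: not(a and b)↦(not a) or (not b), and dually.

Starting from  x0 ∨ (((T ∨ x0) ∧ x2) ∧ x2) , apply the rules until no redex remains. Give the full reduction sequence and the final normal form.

  start: x0 ∨ (((T ∨ x0) ∧ x2) ∧ x2)
  [1] x0 ∨ ((T ∧ x2) ∧ x2)
  [2] x0 ∨ (x2 ∧ x2)
  [3] x0 ∨ x2

Answer: normal form = x0 ∨ x2  (in 3 steps)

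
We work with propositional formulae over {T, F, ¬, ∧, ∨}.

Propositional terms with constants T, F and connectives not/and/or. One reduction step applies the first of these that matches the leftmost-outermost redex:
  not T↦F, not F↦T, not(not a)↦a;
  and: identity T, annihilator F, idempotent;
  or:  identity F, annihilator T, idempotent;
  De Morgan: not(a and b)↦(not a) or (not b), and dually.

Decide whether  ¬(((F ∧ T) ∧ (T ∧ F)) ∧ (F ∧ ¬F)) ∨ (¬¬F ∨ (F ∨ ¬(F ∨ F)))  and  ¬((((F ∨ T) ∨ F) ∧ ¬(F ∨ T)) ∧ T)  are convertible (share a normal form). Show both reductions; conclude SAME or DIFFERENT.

Answer: SAME — A ⇓ T, B ⇓ T

Working:
Term A:
  start: ¬(((F ∧ T) ∧ (T ∧ F)) ∧ (F ∧ ¬F)) ∨ (¬¬F ∨ (F ∨ ¬(F ∨ F)))
  [1] (¬((F ∧ T) ∧ (T ∧ F)) ∨ ¬(F ∧ ¬F)) ∨ (¬¬F ∨ (F ∨ ¬(F ∨ F)))
  [2] ((¬(F ∧ T) ∨ ¬(T ∧ F)) ∨ ¬(F ∧ ¬F)) ∨ (¬¬F ∨ (F ∨ ¬(F ∨ F)))
  [3] (((¬F ∨ ¬T) ∨ ¬(T ∧ F)) ∨ ¬(F ∧ ¬F)) ∨ (¬¬F ∨ (F ∨ ¬(F ∨ F)))
  [4] (((T ∨ ¬T) ∨ ¬(T ∧ F)) ∨ ¬(F ∧ ¬F)) ∨ (¬¬F ∨ (F ∨ ¬(F ∨ F)))
  [5] ((T ∨ ¬(T ∧ F)) ∨ ¬(F ∧ ¬F)) ∨ (¬¬F ∨ (F ∨ ¬(F ∨ F)))
  [6] (T ∨ ¬(F ∧ ¬F)) ∨ (¬¬F ∨ (F ∨ ¬(F ∨ F)))
  [7] T ∨ (¬¬F ∨ (F ∨ ¬(F ∨ F)))
  [8] T

Term B:
  start: ¬((((F ∨ T) ∨ F) ∧ ¬(F ∨ T)) ∧ T)
  [1] ¬(((F ∨ T) ∨ F) ∧ ¬(F ∨ T)) ∨ ¬T
  [2] (¬((F ∨ T) ∨ F) ∨ ¬¬(F ∨ T)) ∨ ¬T
  [3] ((¬(F ∨ T) ∧ ¬F) ∨ ¬¬(F ∨ T)) ∨ ¬T
  [4] (((¬F ∧ ¬T) ∧ ¬F) ∨ ¬¬(F ∨ T)) ∨ ¬T
  [5] (((T ∧ ¬T) ∧ ¬F) ∨ ¬¬(F ∨ T)) ∨ ¬T
  [6] ((¬T ∧ ¬F) ∨ ¬¬(F ∨ T)) ∨ ¬T
  [7] ((F ∧ ¬F) ∨ ¬¬(F ∨ T)) ∨ ¬T
  [8] (F ∨ ¬¬(F ∨ T)) ∨ ¬T
  [9] ¬¬(F ∨ T) ∨ ¬T
  [10] (F ∨ T) ∨ ¬T
  [11] T ∨ ¬T
  [12] T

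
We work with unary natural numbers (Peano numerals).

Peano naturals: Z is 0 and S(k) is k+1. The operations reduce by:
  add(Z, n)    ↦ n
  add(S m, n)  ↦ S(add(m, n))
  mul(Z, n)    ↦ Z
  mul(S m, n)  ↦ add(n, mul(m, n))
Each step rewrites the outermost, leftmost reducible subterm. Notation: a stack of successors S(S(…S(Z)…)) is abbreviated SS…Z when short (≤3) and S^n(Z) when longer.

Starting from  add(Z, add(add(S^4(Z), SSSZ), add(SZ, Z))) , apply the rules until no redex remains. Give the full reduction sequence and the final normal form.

Answer: normal form = S^8(Z)  (in 16 steps)

Reduction:
  start: add(Z, add(add(S^4(Z), SSSZ), add(SZ, Z)))
  [1] add(add(S^4(Z), SSSZ), add(SZ, Z))
  [2] add(S(add(SSSZ, SSSZ)), add(SZ, Z))
  [3] S(add(add(SSSZ, SSSZ), add(SZ, Z)))
  [4] S(add(S(add(SSZ, SSSZ)), add(SZ, Z)))
  [5] S(S(add(add(SSZ, SSSZ), add(SZ, Z))))
  [6] S(S(add(S(add(SZ, SSSZ)), add(SZ, Z))))
  [7] S(S(S(add(add(SZ, SSSZ), add(SZ, Z)))))
  [8] S(S(S(add(S(add(Z, SSSZ)), add(SZ, Z)))))
  [9] S(S(S(S(add(add(Z, SSSZ), add(SZ, Z))))))
  [10] S(S(S(S(add(SSSZ, add(SZ, Z))))))
  [11] S(S(S(S(S(add(SSZ, add(SZ, Z)))))))
  [12] S(S(S(S(S(S(add(SZ, add(SZ, Z))))))))
  [13] S(S(S(S(S(S(S(add(Z, add(SZ, Z)))))))))
  [14] S(S(S(S(S(S(S(add(SZ, Z))))))))
  [15] S(S(S(S(S(S(S(S(add(Z, Z)))))))))
  [16] S^8(Z)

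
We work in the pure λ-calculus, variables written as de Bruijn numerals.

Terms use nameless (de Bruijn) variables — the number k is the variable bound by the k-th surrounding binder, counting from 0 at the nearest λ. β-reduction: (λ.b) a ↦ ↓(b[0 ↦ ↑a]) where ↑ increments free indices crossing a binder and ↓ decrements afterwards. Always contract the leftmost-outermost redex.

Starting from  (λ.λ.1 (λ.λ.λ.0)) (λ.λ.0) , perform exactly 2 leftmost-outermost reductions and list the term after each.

Answer: after 2 steps: λ.λ.0

Reduction:
  start: (λ.λ.1 (λ.λ.λ.0)) (λ.λ.0)
  step 1: λ.(λ.λ.0) (λ.λ.λ.0)
  step 2: λ.λ.0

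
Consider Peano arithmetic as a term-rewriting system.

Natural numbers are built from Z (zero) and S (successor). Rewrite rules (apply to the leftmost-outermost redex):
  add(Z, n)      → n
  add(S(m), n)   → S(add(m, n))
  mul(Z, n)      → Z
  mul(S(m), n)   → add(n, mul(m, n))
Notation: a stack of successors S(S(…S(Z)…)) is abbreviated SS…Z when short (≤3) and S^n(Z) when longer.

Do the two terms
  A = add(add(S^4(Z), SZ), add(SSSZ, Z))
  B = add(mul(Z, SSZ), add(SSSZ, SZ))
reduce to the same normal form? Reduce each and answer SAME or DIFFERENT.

Term A:
  start: add(add(S^4(Z), SZ), add(SSSZ, Z))
  [1] add(S(add(SSSZ, SZ)), add(SSSZ, Z))
  [2] S(add(add(SSSZ, SZ), add(SSSZ, Z)))
  [3] S(add(S(add(SSZ, SZ)), add(SSSZ, Z)))
  [4] S(S(add(add(SSZ, SZ), add(SSSZ, Z))))
  [5] S(S(add(S(add(SZ, SZ)), add(SSSZ, Z))))
  [6] S(S(S(add(add(SZ, SZ), add(SSSZ, Z)))))
  [7] S(S(S(add(S(add(Z, SZ)), add(SSSZ, Z)))))
  [8] S(S(S(S(add(add(Z, SZ), add(SSSZ, Z))))))
  [9] S(S(S(S(add(SZ, add(SSSZ, Z))))))
  [10] S(S(S(S(S(add(Z, add(SSSZ, Z)))))))
  [11] S(S(S(S(S(add(SSSZ, Z))))))
  [12] S(S(S(S(S(S(add(SSZ, Z)))))))
  [13] S(S(S(S(S(S(S(add(SZ, Z))))))))
  [14] S(S(S(S(S(S(S(S(add(Z, Z)))))))))
  [15] S^8(Z)

Term B:
  start: add(mul(Z, SSZ), add(SSSZ, SZ))
  [1] add(Z, add(SSSZ, SZ))
  [2] add(SSSZ, SZ)
  [3] S(add(SSZ, SZ))
  [4] S(S(add(SZ, SZ)))
  [5] S(S(S(add(Z, SZ))))
  [6] S^4(Z)

Answer: DIFFERENT — A ⇓ S^8(Z), B ⇓ S^4(Z)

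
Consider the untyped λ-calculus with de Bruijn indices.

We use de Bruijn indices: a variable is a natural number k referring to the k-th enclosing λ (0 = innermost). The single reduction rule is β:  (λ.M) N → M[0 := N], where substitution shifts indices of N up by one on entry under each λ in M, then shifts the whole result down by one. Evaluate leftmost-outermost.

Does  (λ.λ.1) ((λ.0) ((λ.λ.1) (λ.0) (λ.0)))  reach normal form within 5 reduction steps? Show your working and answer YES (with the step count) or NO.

Answer: YES — reaches normal form λ.λ.0 in 4 ≤ 5 steps

Derivation:
  start: (λ.λ.1) ((λ.0) ((λ.λ.1) (λ.0) (λ.0)))
  →1  λ.(λ.0) ((λ.λ.1) (λ.0) (λ.0))
  →2  λ.(λ.λ.1) (λ.0) (λ.0)
  →3  λ.(λ.λ.0) (λ.0)
  →4  λ.λ.0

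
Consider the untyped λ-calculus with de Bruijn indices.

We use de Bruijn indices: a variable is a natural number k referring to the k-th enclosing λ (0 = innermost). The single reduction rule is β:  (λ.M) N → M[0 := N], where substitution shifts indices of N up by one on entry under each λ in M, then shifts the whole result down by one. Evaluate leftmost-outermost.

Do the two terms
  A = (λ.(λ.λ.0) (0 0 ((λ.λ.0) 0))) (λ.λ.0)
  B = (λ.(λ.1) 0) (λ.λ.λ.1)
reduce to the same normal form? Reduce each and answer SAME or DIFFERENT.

Answer: DIFFERENT — A ⇓ λ.0, B ⇓ λ.λ.λ.1

Derivation:
Term A:
  start: (λ.(λ.λ.0) (0 0 ((λ.λ.0) 0))) (λ.λ.0)
  [1] (λ.λ.0) ((λ.λ.0) (λ.λ.0) ((λ.λ.0) (λ.λ.0)))
  [2] λ.0

Term B:
  start: (λ.(λ.1) 0) (λ.λ.λ.1)
  [1] (λ.λ.λ.λ.1) (λ.λ.λ.1)
  [2] λ.λ.λ.1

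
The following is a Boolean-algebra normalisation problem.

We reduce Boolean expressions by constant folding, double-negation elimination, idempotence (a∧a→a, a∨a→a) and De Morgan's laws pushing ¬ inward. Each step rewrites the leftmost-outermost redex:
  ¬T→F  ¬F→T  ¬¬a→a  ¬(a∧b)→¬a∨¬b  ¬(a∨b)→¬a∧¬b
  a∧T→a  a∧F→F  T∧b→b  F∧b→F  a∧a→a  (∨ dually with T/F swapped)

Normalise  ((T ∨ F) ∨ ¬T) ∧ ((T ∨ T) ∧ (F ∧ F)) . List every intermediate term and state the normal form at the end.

Answer: normal form = F  (in 6 steps)

Derivation:
  start: ((T ∨ F) ∨ ¬T) ∧ ((T ∨ T) ∧ (F ∧ F))
  →1  (T ∨ ¬T) ∧ ((T ∨ T) ∧ (F ∧ F))
  →2  T ∧ ((T ∨ T) ∧ (F ∧ F))
  →3  (T ∨ T) ∧ (F ∧ F)
  →4  T ∧ (F ∧ F)
  →5  F ∧ F
  →6  F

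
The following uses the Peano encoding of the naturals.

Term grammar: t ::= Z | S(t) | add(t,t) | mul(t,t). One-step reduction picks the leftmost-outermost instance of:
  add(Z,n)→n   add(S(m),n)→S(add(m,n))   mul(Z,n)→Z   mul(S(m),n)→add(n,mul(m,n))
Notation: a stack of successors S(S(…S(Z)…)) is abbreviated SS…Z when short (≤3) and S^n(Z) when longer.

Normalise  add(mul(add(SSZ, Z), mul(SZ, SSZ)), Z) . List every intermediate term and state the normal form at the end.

  start: add(mul(add(SSZ, Z), mul(SZ, SSZ)), Z)
  [1] add(mul(S(add(SZ, Z)), mul(SZ, SSZ)), Z)
  [2] add(add(mul(SZ, SSZ), mul(add(SZ, Z), mul(SZ, SSZ))), Z)
  [3] add(add(add(SSZ, mul(Z, SSZ)), mul(add(SZ, Z), mul(SZ, SSZ))), Z)
  [4] add(add(S(add(SZ, mul(Z, SSZ))), mul(add(SZ, Z), mul(SZ, SSZ))), Z)
  [5] add(S(add(add(SZ, mul(Z, SSZ)), mul(add(SZ, Z), mul(SZ, SSZ)))), Z)
  [6] S(add(add(add(SZ, mul(Z, SSZ)), mul(add(SZ, Z), mul(SZ, SSZ))), Z))
  [7] S(add(add(S(add(Z, mul(Z, SSZ))), mul(add(SZ, Z), mul(SZ, SSZ))), Z))
  [8] S(add(S(add(add(Z, mul(Z, SSZ)), mul(add(SZ, Z), mul(SZ, SSZ)))), Z))
  [9] S(S(add(add(add(Z, mul(Z, SSZ)), mul(add(SZ, Z), mul(SZ, SSZ))), Z)))
  [10] S(S(add(add(mul(Z, SSZ), mul(add(SZ, Z), mul(SZ, SSZ))), Z)))
  [11] S(S(add(add(Z, mul(add(SZ, Z), mul(SZ, SSZ))), Z)))
  [12] S(S(add(mul(add(SZ, Z), mul(SZ, SSZ)), Z)))
  [13] S(S(add(mul(S(add(Z, Z)), mul(SZ, SSZ)), Z)))
  [14] S(S(add(add(mul(SZ, SSZ), mul(add(Z, Z), mul(SZ, SSZ))), Z)))
  [15] S(S(add(add(add(SSZ, mul(Z, SSZ)), mul(add(Z, Z), mul(SZ, SSZ))), Z)))
  [16] S(S(add(add(S(add(SZ, mul(Z, SSZ))), mul(add(Z, Z), mul(SZ, SSZ))), Z)))
  [17] S(S(add(S(add(add(SZ, mul(Z, SSZ)), mul(add(Z, Z), mul(SZ, SSZ)))), Z)))
  [18] S(S(S(add(add(add(SZ, mul(Z, SSZ)), mul(add(Z, Z), mul(SZ, SSZ))), Z))))
  [19] S(S(S(add(add(S(add(Z, mul(Z, SSZ))), mul(add(Z, Z), mul(SZ, SSZ))), Z))))
  [20] S(S(S(add(S(add(add(Z, mul(Z, SSZ)), mul(add(Z, Z), mul(SZ, SSZ)))), Z))))
  [21] S(S(S(S(add(add(add(Z, mul(Z, SSZ)), mul(add(Z, Z), mul(SZ, SSZ))), Z)))))
  [22] S(S(S(S(add(add(mul(Z, SSZ), mul(add(Z, Z), mul(SZ, SSZ))), Z)))))
  [23] S(S(S(S(add(add(Z, mul(add(Z, Z), mul(SZ, SSZ))), Z)))))
  [24] S(S(S(S(add(mul(add(Z, Z), mul(SZ, SSZ)), Z)))))
  [25] S(S(S(S(add(mul(Z, mul(SZ, SSZ)), Z)))))
  [26] S(S(S(S(add(Z, Z)))))
  [27] S^4(Z)

Answer: normal form = S^4(Z)  (in 27 steps)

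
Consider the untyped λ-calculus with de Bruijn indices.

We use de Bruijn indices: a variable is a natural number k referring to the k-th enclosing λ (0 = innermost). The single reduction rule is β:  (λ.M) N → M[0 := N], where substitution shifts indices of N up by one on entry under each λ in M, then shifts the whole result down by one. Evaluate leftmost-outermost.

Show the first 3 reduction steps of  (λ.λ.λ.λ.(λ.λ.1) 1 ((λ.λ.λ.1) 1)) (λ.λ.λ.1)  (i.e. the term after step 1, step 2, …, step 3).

Answer: after 3 steps: λ.λ.λ.1

Reduction:
  start: (λ.λ.λ.λ.(λ.λ.1) 1 ((λ.λ.λ.1) 1)) (λ.λ.λ.1)
  step 1: λ.λ.λ.(λ.λ.1) 1 ((λ.λ.λ.1) 1)
  step 2: λ.λ.λ.(λ.2) ((λ.λ.λ.1) 1)
  step 3: λ.λ.λ.1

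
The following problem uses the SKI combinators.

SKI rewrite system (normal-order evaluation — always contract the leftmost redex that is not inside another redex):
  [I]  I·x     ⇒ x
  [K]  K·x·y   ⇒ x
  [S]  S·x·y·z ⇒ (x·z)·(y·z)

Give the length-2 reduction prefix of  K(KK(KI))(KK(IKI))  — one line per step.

Answer: after 2 steps: K

Derivation:
  start: K(KK(KI))(KK(IKI))
  step 1: KK(KI)
  step 2: K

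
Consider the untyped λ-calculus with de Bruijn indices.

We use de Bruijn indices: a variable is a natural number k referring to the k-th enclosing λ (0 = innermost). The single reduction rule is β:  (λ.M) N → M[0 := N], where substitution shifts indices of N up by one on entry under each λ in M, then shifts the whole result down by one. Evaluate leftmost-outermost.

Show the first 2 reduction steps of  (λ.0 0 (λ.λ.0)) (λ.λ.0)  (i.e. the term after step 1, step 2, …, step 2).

Answer: after 2 steps: (λ.0) (λ.λ.0)

Working:
  start: (λ.0 0 (λ.λ.0)) (λ.λ.0)
  step 1: (λ.λ.0) (λ.λ.0) (λ.λ.0)
  step 2: (λ.0) (λ.λ.0)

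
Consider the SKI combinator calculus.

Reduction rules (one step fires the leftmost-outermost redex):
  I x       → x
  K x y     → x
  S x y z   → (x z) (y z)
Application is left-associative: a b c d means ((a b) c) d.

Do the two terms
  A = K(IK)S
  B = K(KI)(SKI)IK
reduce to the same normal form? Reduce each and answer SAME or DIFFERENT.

Term A:
  start: K(IK)S
  →1  IK
  →2  K

Term B:
  start: K(KI)(SKI)IK
  →1  KIIK
  →2  IK
  →3  K

Answer: SAME — A ⇓ K, B ⇓ K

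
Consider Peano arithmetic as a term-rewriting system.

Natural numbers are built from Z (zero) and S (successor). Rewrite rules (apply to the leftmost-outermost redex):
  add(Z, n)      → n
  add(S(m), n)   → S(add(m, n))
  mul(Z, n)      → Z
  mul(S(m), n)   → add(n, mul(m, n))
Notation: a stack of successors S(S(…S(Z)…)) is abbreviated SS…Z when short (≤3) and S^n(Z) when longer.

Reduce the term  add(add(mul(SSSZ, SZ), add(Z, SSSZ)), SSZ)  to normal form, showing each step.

Answer: normal form = S^8(Z)  (in 22 steps)

Reduction:
  start: add(add(mul(SSSZ, SZ), add(Z, SSSZ)), SSZ)
  step 1: add(add(add(SZ, mul(SSZ, SZ)), add(Z, SSSZ)), SSZ)
  step 2: add(add(S(add(Z, mul(SSZ, SZ))), add(Z, SSSZ)), SSZ)
  step 3: add(S(add(add(Z, mul(SSZ, SZ)), add(Z, SSSZ))), SSZ)
  step 4: S(add(add(add(Z, mul(SSZ, SZ)), add(Z, SSSZ)), SSZ))
  step 5: S(add(add(mul(SSZ, SZ), add(Z, SSSZ)), SSZ))
  step 6: S(add(add(add(SZ, mul(SZ, SZ)), add(Z, SSSZ)), SSZ))
  step 7: S(add(add(S(add(Z, mul(SZ, SZ))), add(Z, SSSZ)), SSZ))
  step 8: S(add(S(add(add(Z, mul(SZ, SZ)), add(Z, SSSZ))), SSZ))
  step 9: S(S(add(add(add(Z, mul(SZ, SZ)), add(Z, SSSZ)), SSZ)))
  step 10: S(S(add(add(mul(SZ, SZ), add(Z, SSSZ)), SSZ)))
  step 11: S(S(add(add(add(SZ, mul(Z, SZ)), add(Z, SSSZ)), SSZ)))
  step 12: S(S(add(add(S(add(Z, mul(Z, SZ))), add(Z, SSSZ)), SSZ)))
  step 13: S(S(add(S(add(add(Z, mul(Z, SZ)), add(Z, SSSZ))), SSZ)))
  step 14: S(S(S(add(add(add(Z, mul(Z, SZ)), add(Z, SSSZ)), SSZ))))
  step 15: S(S(S(add(add(mul(Z, SZ), add(Z, SSSZ)), SSZ))))
  step 16: S(S(S(add(add(Z, add(Z, SSSZ)), SSZ))))
  step 17: S(S(S(add(add(Z, SSSZ), SSZ))))
  step 18: S(S(S(add(SSSZ, SSZ))))
  step 19: S(S(S(S(add(SSZ, SSZ)))))
  step 20: S(S(S(S(S(add(SZ, SSZ))))))
  step 21: S(S(S(S(S(S(add(Z, SSZ)))))))
  step 22: S^8(Z)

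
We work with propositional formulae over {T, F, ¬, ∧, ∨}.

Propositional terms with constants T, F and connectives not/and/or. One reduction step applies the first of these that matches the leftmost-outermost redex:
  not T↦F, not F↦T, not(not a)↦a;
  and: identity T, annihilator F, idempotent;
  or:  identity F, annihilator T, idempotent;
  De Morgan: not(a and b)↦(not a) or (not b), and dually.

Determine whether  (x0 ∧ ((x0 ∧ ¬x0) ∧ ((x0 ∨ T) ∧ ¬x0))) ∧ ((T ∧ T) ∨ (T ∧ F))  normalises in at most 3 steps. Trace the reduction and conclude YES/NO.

Answer: NO — after 3 steps the term is (x0 ∧ ((x0 ∧ ¬x0) ∧ ¬x0)) ∧ (T ∨ (T ∧ F)), not yet normal

Working:
  start: (x0 ∧ ((x0 ∧ ¬x0) ∧ ((x0 ∨ T) ∧ ¬x0))) ∧ ((T ∧ T) ∨ (T ∧ F))
  →1  (x0 ∧ ((x0 ∧ ¬x0) ∧ (T ∧ ¬x0))) ∧ ((T ∧ T) ∨ (T ∧ F))
  →2  (x0 ∧ ((x0 ∧ ¬x0) ∧ ¬x0)) ∧ ((T ∧ T) ∨ (T ∧ F))
  →3  (x0 ∧ ((x0 ∧ ¬x0) ∧ ¬x0)) ∧ (T ∨ (T ∧ F))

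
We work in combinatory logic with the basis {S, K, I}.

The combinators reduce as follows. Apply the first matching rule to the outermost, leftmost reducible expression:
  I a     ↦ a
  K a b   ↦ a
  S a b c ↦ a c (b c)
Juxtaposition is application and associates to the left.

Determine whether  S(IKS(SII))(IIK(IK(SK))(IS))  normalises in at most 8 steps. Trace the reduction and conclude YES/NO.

Answer: YES — reaches normal form SS(K(SK)) in 6 ≤ 8 steps

Reduction:
  start: S(IKS(SII))(IIK(IK(SK))(IS))
  [1] S(KS(SII))(IIK(IK(SK))(IS))
  [2] SS(IIK(IK(SK))(IS))
  [3] SS(IK(IK(SK))(IS))
  [4] SS(K(IK(SK))(IS))
  [5] SS(IK(SK))
  [6] SS(K(SK))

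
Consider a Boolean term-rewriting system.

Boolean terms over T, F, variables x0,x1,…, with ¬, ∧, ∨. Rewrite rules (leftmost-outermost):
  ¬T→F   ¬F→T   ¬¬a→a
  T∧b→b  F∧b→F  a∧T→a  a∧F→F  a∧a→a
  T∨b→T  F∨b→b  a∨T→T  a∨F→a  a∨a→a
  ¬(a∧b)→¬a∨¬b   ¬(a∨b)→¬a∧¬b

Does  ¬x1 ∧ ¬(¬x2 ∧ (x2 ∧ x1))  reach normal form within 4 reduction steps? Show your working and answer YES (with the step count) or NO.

Answer: YES — reaches normal form ¬x1 ∧ (x2 ∨ (¬x2 ∨ ¬x1)) in 3 ≤ 4 steps

Reduction:
  start: ¬x1 ∧ ¬(¬x2 ∧ (x2 ∧ x1))
  →1  ¬x1 ∧ (¬¬x2 ∨ ¬(x2 ∧ x1))
  →2  ¬x1 ∧ (x2 ∨ ¬(x2 ∧ x1))
  →3  ¬x1 ∧ (x2 ∨ (¬x2 ∨ ¬x1))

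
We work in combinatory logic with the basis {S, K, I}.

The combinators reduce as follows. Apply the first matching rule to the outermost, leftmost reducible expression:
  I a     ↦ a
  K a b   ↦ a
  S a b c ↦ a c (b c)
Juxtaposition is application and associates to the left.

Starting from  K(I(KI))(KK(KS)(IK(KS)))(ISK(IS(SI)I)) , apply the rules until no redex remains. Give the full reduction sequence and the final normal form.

  start: K(I(KI))(KK(KS)(IK(KS)))(ISK(IS(SI)I))
  step 1: I(KI)(ISK(IS(SI)I))
  step 2: KI(ISK(IS(SI)I))
  step 3: I

Answer: normal form = I  (in 3 steps)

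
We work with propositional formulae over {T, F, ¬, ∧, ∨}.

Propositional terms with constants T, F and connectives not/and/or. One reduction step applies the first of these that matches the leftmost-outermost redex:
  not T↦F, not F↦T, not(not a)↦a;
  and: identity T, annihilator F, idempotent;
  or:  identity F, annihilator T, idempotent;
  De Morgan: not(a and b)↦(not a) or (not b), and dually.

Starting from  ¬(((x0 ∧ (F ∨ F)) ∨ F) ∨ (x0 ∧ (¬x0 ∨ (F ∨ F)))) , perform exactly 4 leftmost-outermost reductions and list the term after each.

Answer: after 4 steps: ((¬x0 ∨ (¬F ∧ ¬F)) ∧ ¬F) ∧ ¬(x0 ∧ (¬x0 ∨ (F ∨ F)))

Derivation:
  start: ¬(((x0 ∧ (F ∨ F)) ∨ F) ∨ (x0 ∧ (¬x0 ∨ (F ∨ F))))
  →1  ¬((x0 ∧ (F ∨ F)) ∨ F) ∧ ¬(x0 ∧ (¬x0 ∨ (F ∨ F)))
  →2  (¬(x0 ∧ (F ∨ F)) ∧ ¬F) ∧ ¬(x0 ∧ (¬x0 ∨ (F ∨ F)))
  →3  ((¬x0 ∨ ¬(F ∨ F)) ∧ ¬F) ∧ ¬(x0 ∧ (¬x0 ∨ (F ∨ F)))
  →4  ((¬x0 ∨ (¬F ∧ ¬F)) ∧ ¬F) ∧ ¬(x0 ∧ (¬x0 ∨ (F ∨ F)))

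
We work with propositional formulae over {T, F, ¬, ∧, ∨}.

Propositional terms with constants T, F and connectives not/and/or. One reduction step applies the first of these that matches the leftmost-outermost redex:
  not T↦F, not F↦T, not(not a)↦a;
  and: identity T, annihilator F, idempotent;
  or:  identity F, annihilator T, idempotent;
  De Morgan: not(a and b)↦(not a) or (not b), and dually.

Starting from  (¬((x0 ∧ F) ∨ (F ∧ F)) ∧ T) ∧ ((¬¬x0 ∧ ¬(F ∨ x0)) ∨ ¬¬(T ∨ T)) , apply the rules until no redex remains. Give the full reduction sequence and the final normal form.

Answer: normal form = T  (in 17 steps)

Reduction:
  start: (¬((x0 ∧ F) ∨ (F ∧ F)) ∧ T) ∧ ((¬¬x0 ∧ ¬(F ∨ x0)) ∨ ¬¬(T ∨ T))
  →1  ¬((x0 ∧ F) ∨ (F ∧ F)) ∧ ((¬¬x0 ∧ ¬(F ∨ x0)) ∨ ¬¬(T ∨ T))
  →2  (¬(x0 ∧ F) ∧ ¬(F ∧ F)) ∧ ((¬¬x0 ∧ ¬(F ∨ x0)) ∨ ¬¬(T ∨ T))
  →3  ((¬x0 ∨ ¬F) ∧ ¬(F ∧ F)) ∧ ((¬¬x0 ∧ ¬(F ∨ x0)) ∨ ¬¬(T ∨ T))
  →4  ((¬x0 ∨ T) ∧ ¬(F ∧ F)) ∧ ((¬¬x0 ∧ ¬(F ∨ x0)) ∨ ¬¬(T ∨ T))
  →5  (T ∧ ¬(F ∧ F)) ∧ ((¬¬x0 ∧ ¬(F ∨ x0)) ∨ ¬¬(T ∨ T))
  →6  ¬(F ∧ F) ∧ ((¬¬x0 ∧ ¬(F ∨ x0)) ∨ ¬¬(T ∨ T))
  →7  (¬F ∨ ¬F) ∧ ((¬¬x0 ∧ ¬(F ∨ x0)) ∨ ¬¬(T ∨ T))
  →8  ¬F ∧ ((¬¬x0 ∧ ¬(F ∨ x0)) ∨ ¬¬(T ∨ T))
  →9  T ∧ ((¬¬x0 ∧ ¬(F ∨ x0)) ∨ ¬¬(T ∨ T))
  →10  (¬¬x0 ∧ ¬(F ∨ x0)) ∨ ¬¬(T ∨ T)
  →11  (x0 ∧ ¬(F ∨ x0)) ∨ ¬¬(T ∨ T)
  →12  (x0 ∧ (¬F ∧ ¬x0)) ∨ ¬¬(T ∨ T)
  →13  (x0 ∧ (T ∧ ¬x0)) ∨ ¬¬(T ∨ T)
  →14  (x0 ∧ ¬x0) ∨ ¬¬(T ∨ T)
  →15  (x0 ∧ ¬x0) ∨ (T ∨ T)
  →16  (x0 ∧ ¬x0) ∨ T
  →17  T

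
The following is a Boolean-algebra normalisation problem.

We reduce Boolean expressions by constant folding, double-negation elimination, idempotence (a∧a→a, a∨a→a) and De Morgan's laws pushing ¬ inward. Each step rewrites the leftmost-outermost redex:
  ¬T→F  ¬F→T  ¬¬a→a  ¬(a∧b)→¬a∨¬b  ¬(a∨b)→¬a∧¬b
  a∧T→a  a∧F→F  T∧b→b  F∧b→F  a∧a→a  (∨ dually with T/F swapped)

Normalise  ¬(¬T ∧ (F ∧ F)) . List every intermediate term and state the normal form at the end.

Answer: normal form = T  (in 3 steps)

Derivation:
  start: ¬(¬T ∧ (F ∧ F))
  [1] ¬¬T ∨ ¬(F ∧ F)
  [2] T ∨ ¬(F ∧ F)
  [3] T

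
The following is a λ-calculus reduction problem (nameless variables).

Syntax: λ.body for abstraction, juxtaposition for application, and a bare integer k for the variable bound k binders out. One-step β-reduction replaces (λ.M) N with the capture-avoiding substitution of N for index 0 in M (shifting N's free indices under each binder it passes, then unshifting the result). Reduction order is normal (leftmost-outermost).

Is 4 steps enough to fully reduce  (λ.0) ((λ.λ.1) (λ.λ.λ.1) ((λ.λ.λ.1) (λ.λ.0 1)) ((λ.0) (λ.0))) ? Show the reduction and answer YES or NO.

  start: (λ.0) ((λ.λ.1) (λ.λ.λ.1) ((λ.λ.λ.1) (λ.λ.0 1)) ((λ.0) (λ.0)))
  [1] (λ.λ.1) (λ.λ.λ.1) ((λ.λ.λ.1) (λ.λ.0 1)) ((λ.0) (λ.0))
  [2] (λ.λ.λ.λ.1) ((λ.λ.λ.1) (λ.λ.0 1)) ((λ.0) (λ.0))
  [3] (λ.λ.λ.1) ((λ.0) (λ.0))
  [4] λ.λ.1

Answer: YES — reaches normal form λ.λ.1 in 4 ≤ 4 steps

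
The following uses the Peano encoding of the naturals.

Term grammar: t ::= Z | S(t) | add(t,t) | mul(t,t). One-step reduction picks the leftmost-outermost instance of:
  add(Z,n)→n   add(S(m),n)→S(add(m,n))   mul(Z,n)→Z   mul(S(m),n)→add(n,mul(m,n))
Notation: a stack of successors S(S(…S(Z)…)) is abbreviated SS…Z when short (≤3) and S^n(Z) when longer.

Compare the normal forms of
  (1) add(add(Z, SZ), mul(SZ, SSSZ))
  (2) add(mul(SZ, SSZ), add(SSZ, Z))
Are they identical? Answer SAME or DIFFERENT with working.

Term A:
  start: add(add(Z, SZ), mul(SZ, SSSZ))
  →1  add(SZ, mul(SZ, SSSZ))
  →2  S(add(Z, mul(SZ, SSSZ)))
  →3  S(mul(SZ, SSSZ))
  →4  S(add(SSSZ, mul(Z, SSSZ)))
  →5  S(S(add(SSZ, mul(Z, SSSZ))))
  →6  S(S(S(add(SZ, mul(Z, SSSZ)))))
  →7  S(S(S(S(add(Z, mul(Z, SSSZ))))))
  →8  S(S(S(S(mul(Z, SSSZ)))))
  →9  S^4(Z)

Term B:
  start: add(mul(SZ, SSZ), add(SSZ, Z))
  →1  add(add(SSZ, mul(Z, SSZ)), add(SSZ, Z))
  →2  add(S(add(SZ, mul(Z, SSZ))), add(SSZ, Z))
  →3  S(add(add(SZ, mul(Z, SSZ)), add(SSZ, Z)))
  →4  S(add(S(add(Z, mul(Z, SSZ))), add(SSZ, Z)))
  →5  S(S(add(add(Z, mul(Z, SSZ)), add(SSZ, Z))))
  →6  S(S(add(mul(Z, SSZ), add(SSZ, Z))))
  →7  S(S(add(Z, add(SSZ, Z))))
  →8  S(S(add(SSZ, Z)))
  →9  S(S(S(add(SZ, Z))))
  →10  S(S(S(S(add(Z, Z)))))
  →11  S^4(Z)

Answer: SAME — A ⇓ S^4(Z), B ⇓ S^4(Z)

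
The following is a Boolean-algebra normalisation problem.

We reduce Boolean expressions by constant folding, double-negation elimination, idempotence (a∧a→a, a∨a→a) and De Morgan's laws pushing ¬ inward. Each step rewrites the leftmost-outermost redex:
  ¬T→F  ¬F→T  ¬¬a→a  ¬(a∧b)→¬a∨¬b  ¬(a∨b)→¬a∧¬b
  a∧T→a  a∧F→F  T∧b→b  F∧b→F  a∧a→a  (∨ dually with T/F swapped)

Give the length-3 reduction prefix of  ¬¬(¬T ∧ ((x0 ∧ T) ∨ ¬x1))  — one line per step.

Answer: after 3 steps: F

Derivation:
  start: ¬¬(¬T ∧ ((x0 ∧ T) ∨ ¬x1))
  [1] ¬T ∧ ((x0 ∧ T) ∨ ¬x1)
  [2] F ∧ ((x0 ∧ T) ∨ ¬x1)
  [3] F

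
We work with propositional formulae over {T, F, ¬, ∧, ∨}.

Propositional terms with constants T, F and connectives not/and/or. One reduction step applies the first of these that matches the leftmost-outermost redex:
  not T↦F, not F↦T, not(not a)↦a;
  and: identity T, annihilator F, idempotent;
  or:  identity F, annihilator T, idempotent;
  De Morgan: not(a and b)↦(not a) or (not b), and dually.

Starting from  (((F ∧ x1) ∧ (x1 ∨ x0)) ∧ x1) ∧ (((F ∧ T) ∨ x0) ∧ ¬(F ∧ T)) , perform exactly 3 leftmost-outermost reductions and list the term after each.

Answer: after 3 steps: F ∧ (((F ∧ T) ∨ x0) ∧ ¬(F ∧ T))

Working:
  start: (((F ∧ x1) ∧ (x1 ∨ x0)) ∧ x1) ∧ (((F ∧ T) ∨ x0) ∧ ¬(F ∧ T))
  →1  ((F ∧ (x1 ∨ x0)) ∧ x1) ∧ (((F ∧ T) ∨ x0) ∧ ¬(F ∧ T))
  →2  (F ∧ x1) ∧ (((F ∧ T) ∨ x0) ∧ ¬(F ∧ T))
  →3  F ∧ (((F ∧ T) ∨ x0) ∧ ¬(F ∧ T))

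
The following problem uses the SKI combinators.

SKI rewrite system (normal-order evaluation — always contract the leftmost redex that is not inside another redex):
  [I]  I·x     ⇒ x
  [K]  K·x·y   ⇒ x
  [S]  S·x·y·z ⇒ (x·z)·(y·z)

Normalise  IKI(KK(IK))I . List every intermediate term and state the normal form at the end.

  start: IKI(KK(IK))I
  step 1: KI(KK(IK))I
  step 2: II
  step 3: I

Answer: normal form = I  (in 3 steps)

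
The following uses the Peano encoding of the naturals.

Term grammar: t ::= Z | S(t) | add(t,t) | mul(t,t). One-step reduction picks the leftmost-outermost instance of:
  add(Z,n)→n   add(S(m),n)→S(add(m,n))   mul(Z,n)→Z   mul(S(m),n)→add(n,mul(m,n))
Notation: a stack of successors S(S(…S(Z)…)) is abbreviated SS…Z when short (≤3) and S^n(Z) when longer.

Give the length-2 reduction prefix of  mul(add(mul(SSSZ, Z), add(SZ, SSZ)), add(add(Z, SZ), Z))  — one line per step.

Answer: after 2 steps: mul(add(mul(SSZ, Z), add(SZ, SSZ)), add(add(Z, SZ), Z))

Reduction:
  start: mul(add(mul(SSSZ, Z), add(SZ, SSZ)), add(add(Z, SZ), Z))
  →1  mul(add(add(Z, mul(SSZ, Z)), add(SZ, SSZ)), add(add(Z, SZ), Z))
  →2  mul(add(mul(SSZ, Z), add(SZ, SSZ)), add(add(Z, SZ), Z))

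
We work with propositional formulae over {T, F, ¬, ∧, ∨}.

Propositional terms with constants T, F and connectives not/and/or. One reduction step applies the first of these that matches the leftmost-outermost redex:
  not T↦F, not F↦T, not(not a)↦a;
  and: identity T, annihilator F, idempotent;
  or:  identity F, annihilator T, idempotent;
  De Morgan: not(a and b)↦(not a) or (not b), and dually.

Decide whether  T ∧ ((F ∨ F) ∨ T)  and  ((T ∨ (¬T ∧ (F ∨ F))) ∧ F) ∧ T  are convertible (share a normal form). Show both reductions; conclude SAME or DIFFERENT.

Term A:
  start: T ∧ ((F ∨ F) ∨ T)
  →1  (F ∨ F) ∨ T
  →2  T

Term B:
  start: ((T ∨ (¬T ∧ (F ∨ F))) ∧ F) ∧ T
  →1  (T ∨ (¬T ∧ (F ∨ F))) ∧ F
  →2  F

Answer: DIFFERENT — A ⇓ T, B ⇓ F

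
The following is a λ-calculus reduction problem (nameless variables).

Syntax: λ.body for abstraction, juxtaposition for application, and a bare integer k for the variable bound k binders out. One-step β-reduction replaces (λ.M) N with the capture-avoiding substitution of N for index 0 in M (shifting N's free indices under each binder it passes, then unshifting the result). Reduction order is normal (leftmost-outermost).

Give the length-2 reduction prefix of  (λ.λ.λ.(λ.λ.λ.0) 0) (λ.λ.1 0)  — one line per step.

Answer: after 2 steps: λ.λ.λ.λ.0

Working:
  start: (λ.λ.λ.(λ.λ.λ.0) 0) (λ.λ.1 0)
  →1  λ.λ.(λ.λ.λ.0) 0
  →2  λ.λ.λ.λ.0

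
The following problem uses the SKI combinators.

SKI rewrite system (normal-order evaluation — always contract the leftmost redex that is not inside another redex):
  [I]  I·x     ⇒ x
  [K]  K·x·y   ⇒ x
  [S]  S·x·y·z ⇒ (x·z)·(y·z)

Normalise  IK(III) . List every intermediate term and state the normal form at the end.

  start: IK(III)
  step 1: K(III)
  step 2: K(II)
  step 3: KI

Answer: normal form = KI  (in 3 steps)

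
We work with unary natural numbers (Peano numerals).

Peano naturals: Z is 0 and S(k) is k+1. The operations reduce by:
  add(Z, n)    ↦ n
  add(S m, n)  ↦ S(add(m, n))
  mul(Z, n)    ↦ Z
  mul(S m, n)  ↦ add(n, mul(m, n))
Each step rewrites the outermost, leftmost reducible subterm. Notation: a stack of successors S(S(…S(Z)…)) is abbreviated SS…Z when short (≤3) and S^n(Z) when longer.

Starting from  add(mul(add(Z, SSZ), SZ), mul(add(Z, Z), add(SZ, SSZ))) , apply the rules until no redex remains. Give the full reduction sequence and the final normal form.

  start: add(mul(add(Z, SSZ), SZ), mul(add(Z, Z), add(SZ, SSZ)))
  →1  add(mul(SSZ, SZ), mul(add(Z, Z), add(SZ, SSZ)))
  →2  add(add(SZ, mul(SZ, SZ)), mul(add(Z, Z), add(SZ, SSZ)))
  →3  add(S(add(Z, mul(SZ, SZ))), mul(add(Z, Z), add(SZ, SSZ)))
  →4  S(add(add(Z, mul(SZ, SZ)), mul(add(Z, Z), add(SZ, SSZ))))
  →5  S(add(mul(SZ, SZ), mul(add(Z, Z), add(SZ, SSZ))))
  →6  S(add(add(SZ, mul(Z, SZ)), mul(add(Z, Z), add(SZ, SSZ))))
  →7  S(add(S(add(Z, mul(Z, SZ))), mul(add(Z, Z), add(SZ, SSZ))))
  →8  S(S(add(add(Z, mul(Z, SZ)), mul(add(Z, Z), add(SZ, SSZ)))))
  →9  S(S(add(mul(Z, SZ), mul(add(Z, Z), add(SZ, SSZ)))))
  →10  S(S(add(Z, mul(add(Z, Z), add(SZ, SSZ)))))
  →11  S(S(mul(add(Z, Z), add(SZ, SSZ))))
  →12  S(S(mul(Z, add(SZ, SSZ))))
  →13  SSZ

Answer: normal form = SSZ  (in 13 steps)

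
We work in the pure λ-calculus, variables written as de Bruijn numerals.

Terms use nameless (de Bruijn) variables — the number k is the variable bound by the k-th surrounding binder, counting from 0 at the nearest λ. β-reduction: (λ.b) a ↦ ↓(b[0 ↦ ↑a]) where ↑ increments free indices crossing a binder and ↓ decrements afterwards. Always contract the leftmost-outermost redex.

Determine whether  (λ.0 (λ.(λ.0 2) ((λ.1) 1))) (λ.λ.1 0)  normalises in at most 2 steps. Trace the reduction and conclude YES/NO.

Answer: NO — after 2 steps the term is λ.(λ.(λ.0 (λ.λ.1 0)) ((λ.1) (λ.λ.1 0))) 0, not yet normal

Derivation:
  start: (λ.0 (λ.(λ.0 2) ((λ.1) 1))) (λ.λ.1 0)
  step 1: (λ.λ.1 0) (λ.(λ.0 (λ.λ.1 0)) ((λ.1) (λ.λ.1 0)))
  step 2: λ.(λ.(λ.0 (λ.λ.1 0)) ((λ.1) (λ.λ.1 0))) 0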